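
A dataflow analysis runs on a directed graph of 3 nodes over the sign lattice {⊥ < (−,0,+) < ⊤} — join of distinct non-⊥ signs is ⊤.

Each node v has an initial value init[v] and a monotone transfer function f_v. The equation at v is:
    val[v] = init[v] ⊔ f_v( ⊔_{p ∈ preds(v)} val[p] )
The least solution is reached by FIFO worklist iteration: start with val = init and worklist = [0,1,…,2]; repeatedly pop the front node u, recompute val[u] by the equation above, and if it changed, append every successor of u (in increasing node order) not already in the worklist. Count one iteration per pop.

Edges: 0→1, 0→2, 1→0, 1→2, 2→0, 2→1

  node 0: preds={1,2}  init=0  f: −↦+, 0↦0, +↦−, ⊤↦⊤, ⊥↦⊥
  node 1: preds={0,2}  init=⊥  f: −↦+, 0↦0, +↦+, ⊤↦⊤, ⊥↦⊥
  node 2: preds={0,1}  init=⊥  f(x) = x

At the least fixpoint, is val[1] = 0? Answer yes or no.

Trace (5 dequeues):
  [1] u=0 | in ⊥ | out 0 | ==
  [2] u=1 | in 0 | out 0 | prev ⊥ | push {0}
  [3] u=2 | in 0 | out 0 | prev ⊥ | push {1}
  [4] u=0 | in 0 | out 0 | ==
  [5] u=1 | in 0 | out 0 | ==

Converged values:
  [0] 0
  [1] 0
  [2] 0

yes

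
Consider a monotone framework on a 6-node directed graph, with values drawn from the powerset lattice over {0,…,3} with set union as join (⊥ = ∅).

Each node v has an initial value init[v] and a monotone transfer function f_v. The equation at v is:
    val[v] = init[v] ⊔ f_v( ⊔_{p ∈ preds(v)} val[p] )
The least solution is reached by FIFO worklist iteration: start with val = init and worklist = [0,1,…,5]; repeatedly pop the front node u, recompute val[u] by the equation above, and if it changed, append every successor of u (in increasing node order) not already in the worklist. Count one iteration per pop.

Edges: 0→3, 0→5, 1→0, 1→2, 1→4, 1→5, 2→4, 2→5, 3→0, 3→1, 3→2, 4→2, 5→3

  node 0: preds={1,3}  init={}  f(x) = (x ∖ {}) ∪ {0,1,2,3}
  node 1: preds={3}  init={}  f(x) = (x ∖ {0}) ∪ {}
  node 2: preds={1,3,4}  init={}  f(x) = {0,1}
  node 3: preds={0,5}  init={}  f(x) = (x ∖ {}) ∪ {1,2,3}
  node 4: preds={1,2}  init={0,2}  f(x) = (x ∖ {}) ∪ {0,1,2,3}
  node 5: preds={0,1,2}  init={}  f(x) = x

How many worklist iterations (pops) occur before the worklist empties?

13

Worklist (13 pops):
  #1 pop 0: in={} → {0,1,2,3} (was {}); enqueue []
  #2 pop 1: in={} → {} (no change)
  #3 pop 2: in={0,2} → {0,1} (was {}); enqueue []
  #4 pop 3: in={0,1,2,3} → {0,1,2,3} (was {}); enqueue [0,1,2]
  #5 pop 4: in={0,1} → {0,1,2,3} (was {0,2}); enqueue []
  #6 pop 5: in={0,1,2,3} → {0,1,2,3} (was {}); enqueue [3]
  #7 pop 0: in={0,1,2,3} → {0,1,2,3} (no change)
  #8 pop 1: in={0,1,2,3} → {1,2,3} (was {}); enqueue [0,4,5]
  #9 pop 2: in={0,1,2,3} → {0,1} (no change)
  #10 pop 3: in={0,1,2,3} → {0,1,2,3} (no change)
  #11 pop 0: in={0,1,2,3} → {0,1,2,3} (no change)
  #12 pop 4: in={0,1,2,3} → {0,1,2,3} (no change)
  #13 pop 5: in={0,1,2,3} → {0,1,2,3} (no change)

Fixpoint:
  val[0] = {0,1,2,3}
  val[1] = {1,2,3}
  val[2] = {0,1}
  val[3] = {0,1,2,3}
  val[4] = {0,1,2,3}
  val[5] = {0,1,2,3}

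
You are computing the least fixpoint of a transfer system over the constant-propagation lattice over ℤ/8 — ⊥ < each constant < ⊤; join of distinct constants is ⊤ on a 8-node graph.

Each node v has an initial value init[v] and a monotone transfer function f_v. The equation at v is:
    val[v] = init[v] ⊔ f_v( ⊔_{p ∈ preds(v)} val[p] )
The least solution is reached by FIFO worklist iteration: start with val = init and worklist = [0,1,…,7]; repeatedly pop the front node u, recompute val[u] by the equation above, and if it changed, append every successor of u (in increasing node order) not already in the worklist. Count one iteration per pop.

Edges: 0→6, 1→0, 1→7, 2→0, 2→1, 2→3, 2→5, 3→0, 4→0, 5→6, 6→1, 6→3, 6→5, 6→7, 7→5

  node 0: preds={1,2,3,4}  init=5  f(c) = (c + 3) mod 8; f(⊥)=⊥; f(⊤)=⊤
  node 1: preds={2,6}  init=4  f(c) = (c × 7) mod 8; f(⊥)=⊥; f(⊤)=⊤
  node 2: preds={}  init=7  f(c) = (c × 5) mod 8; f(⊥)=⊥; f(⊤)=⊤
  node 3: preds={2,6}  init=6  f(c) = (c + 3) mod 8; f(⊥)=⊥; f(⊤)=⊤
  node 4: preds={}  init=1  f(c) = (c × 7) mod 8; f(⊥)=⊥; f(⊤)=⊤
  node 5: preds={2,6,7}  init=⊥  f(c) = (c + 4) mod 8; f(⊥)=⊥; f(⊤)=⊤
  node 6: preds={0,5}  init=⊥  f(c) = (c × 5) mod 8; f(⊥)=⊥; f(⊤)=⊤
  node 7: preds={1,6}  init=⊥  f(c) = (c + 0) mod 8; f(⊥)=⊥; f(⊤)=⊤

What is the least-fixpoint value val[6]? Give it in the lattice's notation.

⊤

Trace (13 dequeues):
  [1] u=0 | in ⊤ | out ⊤ | prev 5 | push {}
  [2] u=1 | in 7 | out ⊤ | prev 4 | push {0}
  [3] u=2 | in ⊥ | out 7 | ==
  [4] u=3 | in 7 | out ⊤ | prev 6 | push {}
  [5] u=4 | in ⊥ | out 1 | ==
  [6] u=5 | in 7 | out 3 | prev ⊥ | push {}
  [7] u=6 | in ⊤ | out ⊤ | prev ⊥ | push {1,3,5}
  [8] u=7 | in ⊤ | out ⊤ | prev ⊥ | push {}
  [9] u=0 | in ⊤ | out ⊤ | ==
  [10] u=1 | in ⊤ | out ⊤ | ==
  [11] u=3 | in ⊤ | out ⊤ | ==
  [12] u=5 | in ⊤ | out ⊤ | prev 3 | push {6}
  [13] u=6 | in ⊤ | out ⊤ | ==

Converged values:
  [0] ⊤
  [1] ⊤
  [2] 7
  [3] ⊤
  [4] 1
  [5] ⊤
  [6] ⊤
  [7] ⊤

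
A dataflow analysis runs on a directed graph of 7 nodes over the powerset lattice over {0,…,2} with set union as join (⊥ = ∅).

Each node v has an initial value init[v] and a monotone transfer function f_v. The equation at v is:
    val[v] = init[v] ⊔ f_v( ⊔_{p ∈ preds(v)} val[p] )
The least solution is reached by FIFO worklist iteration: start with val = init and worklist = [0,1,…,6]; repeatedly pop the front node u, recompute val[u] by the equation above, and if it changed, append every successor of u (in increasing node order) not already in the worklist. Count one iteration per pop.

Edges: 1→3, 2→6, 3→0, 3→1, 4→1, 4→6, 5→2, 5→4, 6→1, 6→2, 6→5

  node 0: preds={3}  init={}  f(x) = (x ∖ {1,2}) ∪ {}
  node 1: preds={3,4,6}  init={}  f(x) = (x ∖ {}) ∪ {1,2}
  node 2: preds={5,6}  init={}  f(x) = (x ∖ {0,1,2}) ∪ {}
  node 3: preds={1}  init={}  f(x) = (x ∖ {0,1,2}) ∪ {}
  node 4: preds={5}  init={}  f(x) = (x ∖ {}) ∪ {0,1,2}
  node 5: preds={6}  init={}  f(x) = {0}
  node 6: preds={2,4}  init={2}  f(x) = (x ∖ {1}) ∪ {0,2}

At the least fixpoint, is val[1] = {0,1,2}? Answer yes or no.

Trace (12 dequeues):
  [1] u=0 | in {} | out {} | ==
  [2] u=1 | in {2} | out {1,2} | prev {} | push {}
  [3] u=2 | in {2} | out {} | ==
  [4] u=3 | in {1,2} | out {} | ==
  [5] u=4 | in {} | out {0,1,2} | prev {} | push {1}
  [6] u=5 | in {2} | out {0} | prev {} | push {2,4}
  [7] u=6 | in {0,1,2} | out {0,2} | prev {2} | push {5}
  [8] u=1 | in {0,1,2} | out {0,1,2} | prev {1,2} | push {3}
  [9] u=2 | in {0,2} | out {} | ==
  [10] u=4 | in {0} | out {0,1,2} | ==
  [11] u=5 | in {0,2} | out {0} | ==
  [12] u=3 | in {0,1,2} | out {} | ==

Converged values:
  [0] {}
  [1] {0,1,2}
  [2] {}
  [3] {}
  [4] {0,1,2}
  [5] {0}
  [6] {0,2}

yes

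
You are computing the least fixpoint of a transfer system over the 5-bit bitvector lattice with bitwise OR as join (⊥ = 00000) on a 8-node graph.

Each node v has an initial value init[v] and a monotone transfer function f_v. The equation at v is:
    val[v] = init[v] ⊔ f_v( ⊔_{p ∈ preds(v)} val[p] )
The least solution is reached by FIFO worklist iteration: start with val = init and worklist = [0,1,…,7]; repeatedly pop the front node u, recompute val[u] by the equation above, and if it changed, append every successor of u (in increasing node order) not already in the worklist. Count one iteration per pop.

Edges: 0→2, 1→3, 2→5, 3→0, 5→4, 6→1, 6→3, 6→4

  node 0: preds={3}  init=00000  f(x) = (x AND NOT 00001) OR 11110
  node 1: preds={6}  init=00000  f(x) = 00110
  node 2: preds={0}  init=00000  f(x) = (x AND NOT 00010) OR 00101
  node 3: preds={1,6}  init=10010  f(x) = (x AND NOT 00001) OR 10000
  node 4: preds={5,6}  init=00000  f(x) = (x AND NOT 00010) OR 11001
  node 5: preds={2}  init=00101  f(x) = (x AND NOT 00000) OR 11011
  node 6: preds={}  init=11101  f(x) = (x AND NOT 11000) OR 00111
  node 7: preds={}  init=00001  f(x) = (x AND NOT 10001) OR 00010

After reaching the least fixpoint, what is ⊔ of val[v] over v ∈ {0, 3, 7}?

11111

Trace (12 dequeues):
  [1] u=0 | in 10010 | out 11110 | prev 00000 | push {}
  [2] u=1 | in 11101 | out 00110 | prev 00000 | push {}
  [3] u=2 | in 11110 | out 11101 | prev 00000 | push {}
  [4] u=3 | in 11111 | out 11110 | prev 10010 | push {0}
  [5] u=4 | in 11101 | out 11101 | prev 00000 | push {}
  [6] u=5 | in 11101 | out 11111 | prev 00101 | push {4}
  [7] u=6 | in 00000 | out 11111 | prev 11101 | push {1,3}
  [8] u=7 | in 00000 | out 00011 | prev 00001 | push {}
  [9] u=0 | in 11110 | out 11110 | ==
  [10] u=4 | in 11111 | out 11101 | ==
  [11] u=1 | in 11111 | out 00110 | ==
  [12] u=3 | in 11111 | out 11110 | ==

Converged values:
  [0] 11110
  [1] 00110
  [2] 11101
  [3] 11110
  [4] 11101
  [5] 11111
  [6] 11111
  [7] 00011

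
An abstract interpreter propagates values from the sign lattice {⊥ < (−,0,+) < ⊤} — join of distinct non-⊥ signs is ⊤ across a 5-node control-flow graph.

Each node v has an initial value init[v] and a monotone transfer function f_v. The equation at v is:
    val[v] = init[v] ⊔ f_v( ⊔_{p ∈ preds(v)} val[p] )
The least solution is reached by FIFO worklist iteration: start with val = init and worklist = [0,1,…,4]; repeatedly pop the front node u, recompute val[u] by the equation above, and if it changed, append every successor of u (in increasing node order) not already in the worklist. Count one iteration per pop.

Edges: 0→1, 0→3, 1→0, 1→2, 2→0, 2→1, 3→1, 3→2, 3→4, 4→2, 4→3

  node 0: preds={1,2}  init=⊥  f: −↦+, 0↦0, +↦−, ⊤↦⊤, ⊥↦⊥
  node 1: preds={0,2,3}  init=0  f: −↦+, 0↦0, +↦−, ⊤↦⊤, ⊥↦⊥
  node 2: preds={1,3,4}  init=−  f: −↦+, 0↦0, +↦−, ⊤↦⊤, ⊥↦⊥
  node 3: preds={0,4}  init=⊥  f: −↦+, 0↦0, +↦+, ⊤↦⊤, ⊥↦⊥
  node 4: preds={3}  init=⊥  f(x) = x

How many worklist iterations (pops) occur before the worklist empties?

9

Worklist (9 pops):
  #1 pop 0: in=⊤ → ⊤ (was ⊥); enqueue []
  #2 pop 1: in=⊤ → ⊤ (was 0); enqueue [0]
  #3 pop 2: in=⊤ → ⊤ (was −); enqueue [1]
  #4 pop 3: in=⊤ → ⊤ (was ⊥); enqueue [2]
  #5 pop 4: in=⊤ → ⊤ (was ⊥); enqueue [3]
  #6 pop 0: in=⊤ → ⊤ (no change)
  #7 pop 1: in=⊤ → ⊤ (no change)
  #8 pop 2: in=⊤ → ⊤ (no change)
  #9 pop 3: in=⊤ → ⊤ (no change)

Fixpoint:
  val[0] = ⊤
  val[1] = ⊤
  val[2] = ⊤
  val[3] = ⊤
  val[4] = ⊤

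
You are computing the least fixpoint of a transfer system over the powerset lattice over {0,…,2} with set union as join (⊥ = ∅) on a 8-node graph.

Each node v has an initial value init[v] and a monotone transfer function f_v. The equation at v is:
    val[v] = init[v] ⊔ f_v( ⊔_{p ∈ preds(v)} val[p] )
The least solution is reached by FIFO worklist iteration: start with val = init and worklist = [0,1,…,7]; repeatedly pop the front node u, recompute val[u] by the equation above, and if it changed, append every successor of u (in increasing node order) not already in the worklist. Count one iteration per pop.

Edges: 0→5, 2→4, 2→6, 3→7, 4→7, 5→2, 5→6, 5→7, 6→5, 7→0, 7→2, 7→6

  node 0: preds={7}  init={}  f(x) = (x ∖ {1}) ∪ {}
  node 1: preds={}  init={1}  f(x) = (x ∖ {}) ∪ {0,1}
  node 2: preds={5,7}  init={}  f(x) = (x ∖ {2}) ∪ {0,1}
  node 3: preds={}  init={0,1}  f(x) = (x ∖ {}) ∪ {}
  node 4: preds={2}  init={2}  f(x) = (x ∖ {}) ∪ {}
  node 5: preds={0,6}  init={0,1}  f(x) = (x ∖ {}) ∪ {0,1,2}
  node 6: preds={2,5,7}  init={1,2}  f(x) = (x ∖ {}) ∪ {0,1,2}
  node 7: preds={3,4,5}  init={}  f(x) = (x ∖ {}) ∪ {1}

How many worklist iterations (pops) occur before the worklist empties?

Trace (13 dequeues):
  [1] u=0 | in {} | out {} | ==
  [2] u=1 | in {} | out {0,1} | prev {1} | push {}
  [3] u=2 | in {0,1} | out {0,1} | prev {} | push {}
  [4] u=3 | in {} | out {0,1} | ==
  [5] u=4 | in {0,1} | out {0,1,2} | prev {2} | push {}
  [6] u=5 | in {1,2} | out {0,1,2} | prev {0,1} | push {2}
  [7] u=6 | in {0,1,2} | out {0,1,2} | prev {1,2} | push {5}
  [8] u=7 | in {0,1,2} | out {0,1,2} | prev {} | push {0,6}
  [9] u=2 | in {0,1,2} | out {0,1} | ==
  [10] u=5 | in {0,1,2} | out {0,1,2} | ==
  [11] u=0 | in {0,1,2} | out {0,2} | prev {} | push {5}
  [12] u=6 | in {0,1,2} | out {0,1,2} | ==
  [13] u=5 | in {0,1,2} | out {0,1,2} | ==

Converged values:
  [0] {0,2}
  [1] {0,1}
  [2] {0,1}
  [3] {0,1}
  [4] {0,1,2}
  [5] {0,1,2}
  [6] {0,1,2}
  [7] {0,1,2}

13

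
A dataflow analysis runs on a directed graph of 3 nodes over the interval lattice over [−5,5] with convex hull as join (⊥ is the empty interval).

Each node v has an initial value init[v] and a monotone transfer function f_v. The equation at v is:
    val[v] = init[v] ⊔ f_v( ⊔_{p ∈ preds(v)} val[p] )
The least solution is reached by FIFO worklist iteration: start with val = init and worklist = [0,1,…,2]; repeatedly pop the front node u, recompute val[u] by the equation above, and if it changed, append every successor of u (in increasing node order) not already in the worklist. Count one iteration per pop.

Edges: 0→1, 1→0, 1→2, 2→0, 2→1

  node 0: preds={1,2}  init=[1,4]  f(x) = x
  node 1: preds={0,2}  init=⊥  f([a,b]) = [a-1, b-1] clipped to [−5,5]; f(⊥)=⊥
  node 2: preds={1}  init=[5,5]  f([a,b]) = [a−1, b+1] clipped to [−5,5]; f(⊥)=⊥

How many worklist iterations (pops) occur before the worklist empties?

14

Iteration log — 14 steps:
  step 1. node 0  ⊔preds=[5,5]  new=[1,5]  old=[1,4]  +wl: 
  step 2. node 1  ⊔preds=[1,5]  new=[0,4]  old=⊥  +wl: 0
  step 3. node 2  ⊔preds=[0,4]  new=[-1,5]  old=[5,5]  +wl: 1
  step 4. node 0  ⊔preds=[-1,5]  new=[-1,5]  old=[1,5]  +wl: 
  step 5. node 1  ⊔preds=[-1,5]  new=[-2,4]  old=[0,4]  +wl: 0,2
  step 6. node 0  ⊔preds=[-2,5]  new=[-2,5]  old=[-1,5]  +wl: 1
  step 7. node 2  ⊔preds=[-2,4]  new=[-3,5]  old=[-1,5]  +wl: 0
  step 8. node 1  ⊔preds=[-3,5]  new=[-4,4]  old=[-2,4]  +wl: 2
  step 9. node 0  ⊔preds=[-4,5]  new=[-4,5]  old=[-2,5]  +wl: 1
  step 10. node 2  ⊔preds=[-4,4]  new=[-5,5]  old=[-3,5]  +wl: 0
  step 11. node 1  ⊔preds=[-5,5]  new=[-5,4]  old=[-4,4]  +wl: 2
  step 12. node 0  ⊔preds=[-5,5]  new=[-5,5]  old=[-4,5]  +wl: 1
  step 13. node 2  ⊔preds=[-5,4]  new=[-5,5]  stable
  step 14. node 1  ⊔preds=[-5,5]  new=[-5,4]  stable

Least fixpoint reached:
  node 0: [-5,5]
  node 1: [-5,4]
  node 2: [-5,5]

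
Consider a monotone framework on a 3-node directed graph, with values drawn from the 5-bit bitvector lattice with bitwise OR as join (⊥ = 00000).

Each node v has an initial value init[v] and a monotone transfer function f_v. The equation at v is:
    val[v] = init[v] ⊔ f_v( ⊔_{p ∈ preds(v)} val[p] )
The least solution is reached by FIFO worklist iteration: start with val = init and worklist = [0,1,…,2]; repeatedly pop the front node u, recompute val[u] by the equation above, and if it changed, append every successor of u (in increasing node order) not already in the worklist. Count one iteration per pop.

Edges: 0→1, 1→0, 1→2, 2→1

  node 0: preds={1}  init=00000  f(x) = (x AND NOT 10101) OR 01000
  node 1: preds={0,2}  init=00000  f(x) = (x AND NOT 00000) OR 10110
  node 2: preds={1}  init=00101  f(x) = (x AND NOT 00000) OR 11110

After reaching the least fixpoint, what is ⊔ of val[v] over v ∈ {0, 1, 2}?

Trace (5 dequeues):
  [1] u=0 | in 00000 | out 01000 | prev 00000 | push {}
  [2] u=1 | in 01101 | out 11111 | prev 00000 | push {0}
  [3] u=2 | in 11111 | out 11111 | prev 00101 | push {1}
  [4] u=0 | in 11111 | out 01010 | prev 01000 | push {}
  [5] u=1 | in 11111 | out 11111 | ==

Converged values:
  [0] 01010
  [1] 11111
  [2] 11111

11111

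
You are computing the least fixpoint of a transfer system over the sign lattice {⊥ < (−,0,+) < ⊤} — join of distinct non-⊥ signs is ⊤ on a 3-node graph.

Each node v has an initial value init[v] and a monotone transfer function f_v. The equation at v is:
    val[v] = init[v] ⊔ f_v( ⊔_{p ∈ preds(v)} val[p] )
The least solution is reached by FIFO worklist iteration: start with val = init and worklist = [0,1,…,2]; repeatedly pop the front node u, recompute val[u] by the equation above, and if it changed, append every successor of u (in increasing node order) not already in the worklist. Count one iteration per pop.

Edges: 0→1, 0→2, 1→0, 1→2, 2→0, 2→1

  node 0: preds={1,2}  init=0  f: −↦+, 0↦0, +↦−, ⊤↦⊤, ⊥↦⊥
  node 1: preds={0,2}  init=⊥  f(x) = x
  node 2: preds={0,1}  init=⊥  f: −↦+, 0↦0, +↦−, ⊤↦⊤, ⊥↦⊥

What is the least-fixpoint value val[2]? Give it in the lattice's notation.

0

Iteration log — 5 steps:
  step 1. node 0  ⊔preds=⊥  new=0  stable
  step 2. node 1  ⊔preds=0  new=0  old=⊥  +wl: 0
  step 3. node 2  ⊔preds=0  new=0  old=⊥  +wl: 1
  step 4. node 0  ⊔preds=0  new=0  stable
  step 5. node 1  ⊔preds=0  new=0  stable

Least fixpoint reached:
  node 0: 0
  node 1: 0
  node 2: 0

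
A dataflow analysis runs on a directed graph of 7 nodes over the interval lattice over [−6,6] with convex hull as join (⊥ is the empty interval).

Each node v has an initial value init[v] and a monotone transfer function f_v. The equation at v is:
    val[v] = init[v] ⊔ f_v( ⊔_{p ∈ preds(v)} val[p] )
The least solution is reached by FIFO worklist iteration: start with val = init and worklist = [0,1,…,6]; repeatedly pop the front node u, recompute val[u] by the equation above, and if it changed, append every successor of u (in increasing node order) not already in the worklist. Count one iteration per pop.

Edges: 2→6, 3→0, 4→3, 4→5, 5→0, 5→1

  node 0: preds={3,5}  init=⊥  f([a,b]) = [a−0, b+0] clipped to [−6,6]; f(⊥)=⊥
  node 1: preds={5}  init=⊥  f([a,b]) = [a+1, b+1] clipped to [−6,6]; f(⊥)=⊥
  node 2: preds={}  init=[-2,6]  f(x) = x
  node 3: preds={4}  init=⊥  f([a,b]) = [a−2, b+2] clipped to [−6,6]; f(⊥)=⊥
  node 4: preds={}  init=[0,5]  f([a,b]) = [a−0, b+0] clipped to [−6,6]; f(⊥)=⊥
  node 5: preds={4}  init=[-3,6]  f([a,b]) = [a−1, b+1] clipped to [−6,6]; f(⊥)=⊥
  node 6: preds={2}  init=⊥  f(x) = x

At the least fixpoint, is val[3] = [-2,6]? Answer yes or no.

Iteration log — 8 steps:
  step 1. node 0  ⊔preds=[-3,6]  new=[-3,6]  old=⊥  +wl: 
  step 2. node 1  ⊔preds=[-3,6]  new=[-2,6]  old=⊥  +wl: 
  step 3. node 2  ⊔preds=⊥  new=[-2,6]  stable
  step 4. node 3  ⊔preds=[0,5]  new=[-2,6]  old=⊥  +wl: 0
  step 5. node 4  ⊔preds=⊥  new=[0,5]  stable
  step 6. node 5  ⊔preds=[0,5]  new=[-3,6]  stable
  step 7. node 6  ⊔preds=[-2,6]  new=[-2,6]  old=⊥  +wl: 
  step 8. node 0  ⊔preds=[-3,6]  new=[-3,6]  stable

Least fixpoint reached:
  node 0: [-3,6]
  node 1: [-2,6]
  node 2: [-2,6]
  node 3: [-2,6]
  node 4: [0,5]
  node 5: [-3,6]
  node 6: [-2,6]

yes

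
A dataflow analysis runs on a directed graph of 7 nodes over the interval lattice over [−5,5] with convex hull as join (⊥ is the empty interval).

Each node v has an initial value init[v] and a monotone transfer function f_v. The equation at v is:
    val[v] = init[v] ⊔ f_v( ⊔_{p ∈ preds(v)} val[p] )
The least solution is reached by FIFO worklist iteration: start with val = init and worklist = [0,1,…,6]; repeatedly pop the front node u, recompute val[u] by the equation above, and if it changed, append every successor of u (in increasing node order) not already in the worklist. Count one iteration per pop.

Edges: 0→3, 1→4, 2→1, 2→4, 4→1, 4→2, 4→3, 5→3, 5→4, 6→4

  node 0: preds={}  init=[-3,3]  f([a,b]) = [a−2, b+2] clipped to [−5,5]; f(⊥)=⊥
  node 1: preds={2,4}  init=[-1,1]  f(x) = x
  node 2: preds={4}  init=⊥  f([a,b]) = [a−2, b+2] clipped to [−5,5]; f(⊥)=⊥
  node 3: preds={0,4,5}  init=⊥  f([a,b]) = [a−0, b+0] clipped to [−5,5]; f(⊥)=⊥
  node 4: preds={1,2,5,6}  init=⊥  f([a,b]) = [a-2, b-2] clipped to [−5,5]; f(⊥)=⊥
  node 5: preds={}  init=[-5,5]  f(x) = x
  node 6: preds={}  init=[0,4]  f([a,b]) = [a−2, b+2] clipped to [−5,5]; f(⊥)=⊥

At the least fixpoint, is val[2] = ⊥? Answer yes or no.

no

Trace (13 dequeues):
  [1] u=0 | in ⊥ | out [-3,3] | ==
  [2] u=1 | in ⊥ | out [-1,1] | ==
  [3] u=2 | in ⊥ | out ⊥ | ==
  [4] u=3 | in [-5,5] | out [-5,5] | prev ⊥ | push {}
  [5] u=4 | in [-5,5] | out [-5,3] | prev ⊥ | push {1,2,3}
  [6] u=5 | in ⊥ | out [-5,5] | ==
  [7] u=6 | in ⊥ | out [0,4] | ==
  [8] u=1 | in [-5,3] | out [-5,3] | prev [-1,1] | push {4}
  [9] u=2 | in [-5,3] | out [-5,5] | prev ⊥ | push {1}
  [10] u=3 | in [-5,5] | out [-5,5] | ==
  [11] u=4 | in [-5,5] | out [-5,3] | ==
  [12] u=1 | in [-5,5] | out [-5,5] | prev [-5,3] | push {4}
  [13] u=4 | in [-5,5] | out [-5,3] | ==

Converged values:
  [0] [-3,3]
  [1] [-5,5]
  [2] [-5,5]
  [3] [-5,5]
  [4] [-5,3]
  [5] [-5,5]
  [6] [0,4]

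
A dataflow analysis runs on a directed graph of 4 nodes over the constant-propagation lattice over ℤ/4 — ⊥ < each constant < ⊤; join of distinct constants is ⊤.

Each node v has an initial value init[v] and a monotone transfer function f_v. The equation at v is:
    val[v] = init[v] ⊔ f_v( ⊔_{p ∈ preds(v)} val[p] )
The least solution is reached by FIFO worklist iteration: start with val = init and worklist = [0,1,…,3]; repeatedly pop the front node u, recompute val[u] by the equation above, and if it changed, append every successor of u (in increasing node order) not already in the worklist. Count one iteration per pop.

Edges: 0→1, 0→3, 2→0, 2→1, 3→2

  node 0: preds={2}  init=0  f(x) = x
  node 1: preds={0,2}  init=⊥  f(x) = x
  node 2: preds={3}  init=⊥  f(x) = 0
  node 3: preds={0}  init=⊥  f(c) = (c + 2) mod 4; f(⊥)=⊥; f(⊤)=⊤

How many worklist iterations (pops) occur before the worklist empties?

7

Worklist (7 pops):
  #1 pop 0: in=⊥ → 0 (no change)
  #2 pop 1: in=0 → 0 (was ⊥); enqueue []
  #3 pop 2: in=⊥ → 0 (was ⊥); enqueue [0,1]
  #4 pop 3: in=0 → 2 (was ⊥); enqueue [2]
  #5 pop 0: in=0 → 0 (no change)
  #6 pop 1: in=0 → 0 (no change)
  #7 pop 2: in=2 → 0 (no change)

Fixpoint:
  val[0] = 0
  val[1] = 0
  val[2] = 0
  val[3] = 2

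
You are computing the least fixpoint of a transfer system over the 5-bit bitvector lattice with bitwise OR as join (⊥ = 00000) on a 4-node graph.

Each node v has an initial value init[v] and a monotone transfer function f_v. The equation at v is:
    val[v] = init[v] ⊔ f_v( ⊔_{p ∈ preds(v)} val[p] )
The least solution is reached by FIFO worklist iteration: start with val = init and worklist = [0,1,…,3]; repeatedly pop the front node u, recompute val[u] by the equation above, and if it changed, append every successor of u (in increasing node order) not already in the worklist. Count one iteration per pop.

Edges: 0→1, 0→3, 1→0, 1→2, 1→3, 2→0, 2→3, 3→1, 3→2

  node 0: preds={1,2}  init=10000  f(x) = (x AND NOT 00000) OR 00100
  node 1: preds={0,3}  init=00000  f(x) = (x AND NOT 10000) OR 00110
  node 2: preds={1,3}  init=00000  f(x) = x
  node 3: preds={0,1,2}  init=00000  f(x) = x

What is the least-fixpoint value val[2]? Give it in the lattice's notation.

Worklist (9 pops):
  #1 pop 0: in=00000 → 10100 (was 10000); enqueue []
  #2 pop 1: in=10100 → 00110 (was 00000); enqueue [0]
  #3 pop 2: in=00110 → 00110 (was 00000); enqueue []
  #4 pop 3: in=10110 → 10110 (was 00000); enqueue [1,2]
  #5 pop 0: in=00110 → 10110 (was 10100); enqueue [3]
  #6 pop 1: in=10110 → 00110 (no change)
  #7 pop 2: in=10110 → 10110 (was 00110); enqueue [0]
  #8 pop 3: in=10110 → 10110 (no change)
  #9 pop 0: in=10110 → 10110 (no change)

Fixpoint:
  val[0] = 10110
  val[1] = 00110
  val[2] = 10110
  val[3] = 10110

10110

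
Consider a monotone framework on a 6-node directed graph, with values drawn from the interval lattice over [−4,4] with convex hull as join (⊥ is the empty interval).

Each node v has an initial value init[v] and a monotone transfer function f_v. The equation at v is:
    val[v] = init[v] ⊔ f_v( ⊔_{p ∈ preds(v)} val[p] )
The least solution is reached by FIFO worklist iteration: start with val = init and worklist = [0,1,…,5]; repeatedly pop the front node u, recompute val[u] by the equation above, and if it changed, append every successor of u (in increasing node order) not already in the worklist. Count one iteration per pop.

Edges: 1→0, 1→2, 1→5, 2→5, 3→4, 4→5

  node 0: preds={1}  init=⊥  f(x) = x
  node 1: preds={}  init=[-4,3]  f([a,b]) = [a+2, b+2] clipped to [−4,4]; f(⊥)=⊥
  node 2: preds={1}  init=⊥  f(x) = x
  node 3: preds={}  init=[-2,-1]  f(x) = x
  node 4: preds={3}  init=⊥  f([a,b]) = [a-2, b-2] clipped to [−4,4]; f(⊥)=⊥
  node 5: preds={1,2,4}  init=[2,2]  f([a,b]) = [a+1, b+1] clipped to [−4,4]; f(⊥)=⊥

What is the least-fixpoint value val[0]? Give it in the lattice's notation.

[-4,3]

Worklist (6 pops):
  #1 pop 0: in=[-4,3] → [-4,3] (was ⊥); enqueue []
  #2 pop 1: in=⊥ → [-4,3] (no change)
  #3 pop 2: in=[-4,3] → [-4,3] (was ⊥); enqueue []
  #4 pop 3: in=⊥ → [-2,-1] (no change)
  #5 pop 4: in=[-2,-1] → [-4,-3] (was ⊥); enqueue []
  #6 pop 5: in=[-4,3] → [-3,4] (was [2,2]); enqueue []

Fixpoint:
  val[0] = [-4,3]
  val[1] = [-4,3]
  val[2] = [-4,3]
  val[3] = [-2,-1]
  val[4] = [-4,-3]
  val[5] = [-3,4]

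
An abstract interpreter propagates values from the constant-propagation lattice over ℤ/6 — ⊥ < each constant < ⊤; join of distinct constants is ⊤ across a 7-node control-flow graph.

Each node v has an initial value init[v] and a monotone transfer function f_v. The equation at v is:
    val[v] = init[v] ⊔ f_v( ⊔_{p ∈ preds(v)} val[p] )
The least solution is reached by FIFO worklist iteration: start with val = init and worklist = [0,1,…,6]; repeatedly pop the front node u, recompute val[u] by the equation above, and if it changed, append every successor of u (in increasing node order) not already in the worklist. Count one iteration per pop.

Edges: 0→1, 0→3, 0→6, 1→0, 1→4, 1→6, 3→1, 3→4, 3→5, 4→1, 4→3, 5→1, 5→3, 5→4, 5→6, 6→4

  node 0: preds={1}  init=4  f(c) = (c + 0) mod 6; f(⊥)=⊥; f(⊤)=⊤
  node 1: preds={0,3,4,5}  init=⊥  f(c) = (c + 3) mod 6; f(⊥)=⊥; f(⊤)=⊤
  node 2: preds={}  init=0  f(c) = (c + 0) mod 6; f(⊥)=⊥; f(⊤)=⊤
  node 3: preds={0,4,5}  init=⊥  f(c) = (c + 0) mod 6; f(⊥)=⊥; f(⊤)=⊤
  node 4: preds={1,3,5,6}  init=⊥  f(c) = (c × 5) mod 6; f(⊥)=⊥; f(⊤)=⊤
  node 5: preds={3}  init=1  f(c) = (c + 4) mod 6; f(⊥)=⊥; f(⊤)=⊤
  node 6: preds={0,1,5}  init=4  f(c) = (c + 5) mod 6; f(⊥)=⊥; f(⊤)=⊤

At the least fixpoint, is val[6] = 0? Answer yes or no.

Iteration log — 12 steps:
  step 1. node 0  ⊔preds=⊥  new=4  stable
  step 2. node 1  ⊔preds=⊤  new=⊤  old=⊥  +wl: 0
  step 3. node 2  ⊔preds=⊥  new=0  stable
  step 4. node 3  ⊔preds=⊤  new=⊤  old=⊥  +wl: 1
  step 5. node 4  ⊔preds=⊤  new=⊤  old=⊥  +wl: 3
  step 6. node 5  ⊔preds=⊤  new=⊤  old=1  +wl: 4
  step 7. node 6  ⊔preds=⊤  new=⊤  old=4  +wl: 
  step 8. node 0  ⊔preds=⊤  new=⊤  old=4  +wl: 6
  step 9. node 1  ⊔preds=⊤  new=⊤  stable
  step 10. node 3  ⊔preds=⊤  new=⊤  stable
  step 11. node 4  ⊔preds=⊤  new=⊤  stable
  step 12. node 6  ⊔preds=⊤  new=⊤  stable

Least fixpoint reached:
  node 0: ⊤
  node 1: ⊤
  node 2: 0
  node 3: ⊤
  node 4: ⊤
  node 5: ⊤
  node 6: ⊤

no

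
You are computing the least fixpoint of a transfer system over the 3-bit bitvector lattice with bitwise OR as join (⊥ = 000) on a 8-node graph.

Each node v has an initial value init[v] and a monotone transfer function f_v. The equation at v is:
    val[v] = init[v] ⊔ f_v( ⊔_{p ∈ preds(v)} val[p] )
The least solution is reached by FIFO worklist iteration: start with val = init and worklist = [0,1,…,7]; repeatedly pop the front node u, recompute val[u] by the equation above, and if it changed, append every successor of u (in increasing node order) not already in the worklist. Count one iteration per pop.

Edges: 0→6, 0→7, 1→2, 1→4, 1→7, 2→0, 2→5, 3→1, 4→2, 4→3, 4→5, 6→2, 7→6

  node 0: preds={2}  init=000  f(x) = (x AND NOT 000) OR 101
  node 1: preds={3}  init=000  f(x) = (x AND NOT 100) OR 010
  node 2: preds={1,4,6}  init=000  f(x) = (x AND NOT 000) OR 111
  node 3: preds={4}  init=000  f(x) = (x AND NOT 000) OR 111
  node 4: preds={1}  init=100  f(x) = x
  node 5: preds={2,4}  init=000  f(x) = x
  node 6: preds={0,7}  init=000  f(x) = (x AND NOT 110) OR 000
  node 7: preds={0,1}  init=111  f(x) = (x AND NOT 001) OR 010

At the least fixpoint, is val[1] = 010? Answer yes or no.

Iteration log — 18 steps:
  step 1. node 0  ⊔preds=000  new=101  old=000  +wl: 
  step 2. node 1  ⊔preds=000  new=010  old=000  +wl: 
  step 3. node 2  ⊔preds=110  new=111  old=000  +wl: 0
  step 4. node 3  ⊔preds=100  new=111  old=000  +wl: 1
  step 5. node 4  ⊔preds=010  new=110  old=100  +wl: 2,3
  step 6. node 5  ⊔preds=111  new=111  old=000  +wl: 
  step 7. node 6  ⊔preds=111  new=001  old=000  +wl: 
  step 8. node 7  ⊔preds=111  new=111  stable
  step 9. node 0  ⊔preds=111  new=111  old=101  +wl: 6,7
  step 10. node 1  ⊔preds=111  new=011  old=010  +wl: 4
  step 11. node 2  ⊔preds=111  new=111  stable
  step 12. node 3  ⊔preds=110  new=111  stable
  step 13. node 6  ⊔preds=111  new=001  stable
  step 14. node 7  ⊔preds=111  new=111  stable
  step 15. node 4  ⊔preds=011  new=111  old=110  +wl: 2,3,5
  step 16. node 2  ⊔preds=111  new=111  stable
  step 17. node 3  ⊔preds=111  new=111  stable
  step 18. node 5  ⊔preds=111  new=111  stable

Least fixpoint reached:
  node 0: 111
  node 1: 011
  node 2: 111
  node 3: 111
  node 4: 111
  node 5: 111
  node 6: 001
  node 7: 111

no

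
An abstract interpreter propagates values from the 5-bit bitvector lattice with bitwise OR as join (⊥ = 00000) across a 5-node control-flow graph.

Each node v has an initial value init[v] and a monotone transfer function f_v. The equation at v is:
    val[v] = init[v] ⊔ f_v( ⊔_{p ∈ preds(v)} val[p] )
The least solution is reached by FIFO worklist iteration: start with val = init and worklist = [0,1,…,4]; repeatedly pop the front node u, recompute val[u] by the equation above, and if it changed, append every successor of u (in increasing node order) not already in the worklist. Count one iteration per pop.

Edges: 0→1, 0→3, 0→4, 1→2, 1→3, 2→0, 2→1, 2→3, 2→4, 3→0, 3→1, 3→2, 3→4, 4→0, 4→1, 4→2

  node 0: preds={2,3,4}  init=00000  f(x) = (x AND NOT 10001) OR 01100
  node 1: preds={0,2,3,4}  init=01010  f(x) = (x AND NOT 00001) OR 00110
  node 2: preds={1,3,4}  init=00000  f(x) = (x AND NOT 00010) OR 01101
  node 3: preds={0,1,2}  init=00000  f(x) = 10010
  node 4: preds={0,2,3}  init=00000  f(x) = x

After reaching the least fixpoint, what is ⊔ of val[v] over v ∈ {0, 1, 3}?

Worklist (12 pops):
  #1 pop 0: in=00000 → 01100 (was 00000); enqueue []
  #2 pop 1: in=01100 → 01110 (was 01010); enqueue []
  #3 pop 2: in=01110 → 01101 (was 00000); enqueue [0,1]
  #4 pop 3: in=01111 → 10010 (was 00000); enqueue [2]
  #5 pop 4: in=11111 → 11111 (was 00000); enqueue []
  #6 pop 0: in=11111 → 01110 (was 01100); enqueue [3,4]
  #7 pop 1: in=11111 → 11110 (was 01110); enqueue []
  #8 pop 2: in=11111 → 11101 (was 01101); enqueue [0,1]
  #9 pop 3: in=11111 → 10010 (no change)
  #10 pop 4: in=11111 → 11111 (no change)
  #11 pop 0: in=11111 → 01110 (no change)
  #12 pop 1: in=11111 → 11110 (no change)

Fixpoint:
  val[0] = 01110
  val[1] = 11110
  val[2] = 11101
  val[3] = 10010
  val[4] = 11111

11110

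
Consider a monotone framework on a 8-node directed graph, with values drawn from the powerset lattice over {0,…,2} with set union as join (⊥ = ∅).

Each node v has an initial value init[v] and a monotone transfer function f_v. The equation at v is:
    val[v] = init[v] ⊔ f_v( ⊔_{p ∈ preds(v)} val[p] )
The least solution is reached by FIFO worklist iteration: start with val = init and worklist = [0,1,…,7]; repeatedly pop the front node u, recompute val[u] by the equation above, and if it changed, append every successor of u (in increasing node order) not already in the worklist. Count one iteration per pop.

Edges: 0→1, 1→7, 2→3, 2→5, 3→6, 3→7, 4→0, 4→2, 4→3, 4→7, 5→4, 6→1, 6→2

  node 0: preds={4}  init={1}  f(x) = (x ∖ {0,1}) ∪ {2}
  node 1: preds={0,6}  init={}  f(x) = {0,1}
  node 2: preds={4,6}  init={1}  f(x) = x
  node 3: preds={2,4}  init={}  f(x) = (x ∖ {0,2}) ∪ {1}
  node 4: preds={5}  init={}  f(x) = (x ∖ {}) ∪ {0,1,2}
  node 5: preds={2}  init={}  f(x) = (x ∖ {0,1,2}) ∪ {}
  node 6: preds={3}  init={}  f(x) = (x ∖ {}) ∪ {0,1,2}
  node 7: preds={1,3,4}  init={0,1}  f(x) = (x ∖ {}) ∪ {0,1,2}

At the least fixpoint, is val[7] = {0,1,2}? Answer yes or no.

Worklist (13 pops):
  #1 pop 0: in={} → {1,2} (was {1}); enqueue []
  #2 pop 1: in={1,2} → {0,1} (was {}); enqueue []
  #3 pop 2: in={} → {1} (no change)
  #4 pop 3: in={1} → {1} (was {}); enqueue []
  #5 pop 4: in={} → {0,1,2} (was {}); enqueue [0,2,3]
  #6 pop 5: in={1} → {} (no change)
  #7 pop 6: in={1} → {0,1,2} (was {}); enqueue [1]
  #8 pop 7: in={0,1,2} → {0,1,2} (was {0,1}); enqueue []
  #9 pop 0: in={0,1,2} → {1,2} (no change)
  #10 pop 2: in={0,1,2} → {0,1,2} (was {1}); enqueue [5]
  #11 pop 3: in={0,1,2} → {1} (no change)
  #12 pop 1: in={0,1,2} → {0,1} (no change)
  #13 pop 5: in={0,1,2} → {} (no change)

Fixpoint:
  val[0] = {1,2}
  val[1] = {0,1}
  val[2] = {0,1,2}
  val[3] = {1}
  val[4] = {0,1,2}
  val[5] = {}
  val[6] = {0,1,2}
  val[7] = {0,1,2}

yes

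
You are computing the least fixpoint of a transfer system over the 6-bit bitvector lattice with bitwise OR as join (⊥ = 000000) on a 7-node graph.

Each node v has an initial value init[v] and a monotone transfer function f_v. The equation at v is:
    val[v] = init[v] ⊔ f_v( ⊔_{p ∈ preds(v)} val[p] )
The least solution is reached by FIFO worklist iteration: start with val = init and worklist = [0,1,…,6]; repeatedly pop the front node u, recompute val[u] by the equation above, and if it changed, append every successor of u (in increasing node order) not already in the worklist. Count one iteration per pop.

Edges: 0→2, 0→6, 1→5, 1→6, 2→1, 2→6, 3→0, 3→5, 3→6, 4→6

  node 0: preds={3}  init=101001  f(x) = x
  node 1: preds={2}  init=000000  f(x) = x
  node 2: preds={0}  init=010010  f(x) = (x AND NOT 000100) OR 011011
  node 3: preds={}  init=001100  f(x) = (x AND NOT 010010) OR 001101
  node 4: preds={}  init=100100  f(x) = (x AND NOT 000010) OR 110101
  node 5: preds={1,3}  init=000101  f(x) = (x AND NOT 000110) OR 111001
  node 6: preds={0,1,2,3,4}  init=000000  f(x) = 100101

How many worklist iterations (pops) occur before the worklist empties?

Worklist (11 pops):
  #1 pop 0: in=001100 → 101101 (was 101001); enqueue []
  #2 pop 1: in=010010 → 010010 (was 000000); enqueue []
  #3 pop 2: in=101101 → 111011 (was 010010); enqueue [1]
  #4 pop 3: in=000000 → 001101 (was 001100); enqueue [0]
  #5 pop 4: in=000000 → 110101 (was 100100); enqueue []
  #6 pop 5: in=011111 → 111101 (was 000101); enqueue []
  #7 pop 6: in=111111 → 100101 (was 000000); enqueue []
  #8 pop 1: in=111011 → 111011 (was 010010); enqueue [5,6]
  #9 pop 0: in=001101 → 101101 (no change)
  #10 pop 5: in=111111 → 111101 (no change)
  #11 pop 6: in=111111 → 100101 (no change)

Fixpoint:
  val[0] = 101101
  val[1] = 111011
  val[2] = 111011
  val[3] = 001101
  val[4] = 110101
  val[5] = 111101
  val[6] = 100101

11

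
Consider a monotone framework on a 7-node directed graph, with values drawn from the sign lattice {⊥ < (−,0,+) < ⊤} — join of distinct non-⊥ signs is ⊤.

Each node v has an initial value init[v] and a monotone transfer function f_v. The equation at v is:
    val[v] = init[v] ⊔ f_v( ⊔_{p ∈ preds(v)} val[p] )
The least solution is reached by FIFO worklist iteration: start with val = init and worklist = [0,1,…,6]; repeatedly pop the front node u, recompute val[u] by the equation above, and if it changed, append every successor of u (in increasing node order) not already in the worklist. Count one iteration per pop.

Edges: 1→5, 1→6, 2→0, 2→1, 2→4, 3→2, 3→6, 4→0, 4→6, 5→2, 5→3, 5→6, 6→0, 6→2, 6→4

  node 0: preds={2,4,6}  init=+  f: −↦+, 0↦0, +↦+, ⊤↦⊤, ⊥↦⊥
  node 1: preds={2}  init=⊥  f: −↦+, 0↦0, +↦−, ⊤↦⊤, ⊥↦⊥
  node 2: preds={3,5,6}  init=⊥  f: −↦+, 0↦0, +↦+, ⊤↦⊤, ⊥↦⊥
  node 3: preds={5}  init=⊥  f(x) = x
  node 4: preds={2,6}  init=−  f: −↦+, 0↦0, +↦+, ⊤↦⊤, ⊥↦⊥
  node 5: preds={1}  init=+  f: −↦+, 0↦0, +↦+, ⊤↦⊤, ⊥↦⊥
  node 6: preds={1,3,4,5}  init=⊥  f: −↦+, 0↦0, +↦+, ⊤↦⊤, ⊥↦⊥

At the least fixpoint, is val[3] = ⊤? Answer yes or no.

Iteration log — 21 steps:
  step 1. node 0  ⊔preds=−  new=+  stable
  step 2. node 1  ⊔preds=⊥  new=⊥  stable
  step 3. node 2  ⊔preds=+  new=+  old=⊥  +wl: 0,1
  step 4. node 3  ⊔preds=+  new=+  old=⊥  +wl: 2
  step 5. node 4  ⊔preds=+  new=⊤  old=−  +wl: 
  step 6. node 5  ⊔preds=⊥  new=+  stable
  step 7. node 6  ⊔preds=⊤  new=⊤  old=⊥  +wl: 4
  step 8. node 0  ⊔preds=⊤  new=⊤  old=+  +wl: 
  step 9. node 1  ⊔preds=+  new=−  old=⊥  +wl: 5,6
  step 10. node 2  ⊔preds=⊤  new=⊤  old=+  +wl: 0,1
  step 11. node 4  ⊔preds=⊤  new=⊤  stable
  step 12. node 5  ⊔preds=−  new=+  stable
  step 13. node 6  ⊔preds=⊤  new=⊤  stable
  step 14. node 0  ⊔preds=⊤  new=⊤  stable
  step 15. node 1  ⊔preds=⊤  new=⊤  old=−  +wl: 5,6
  step 16. node 5  ⊔preds=⊤  new=⊤  old=+  +wl: 2,3
  step 17. node 6  ⊔preds=⊤  new=⊤  stable
  step 18. node 2  ⊔preds=⊤  new=⊤  stable
  step 19. node 3  ⊔preds=⊤  new=⊤  old=+  +wl: 2,6
  step 20. node 2  ⊔preds=⊤  new=⊤  stable
  step 21. node 6  ⊔preds=⊤  new=⊤  stable

Least fixpoint reached:
  node 0: ⊤
  node 1: ⊤
  node 2: ⊤
  node 3: ⊤
  node 4: ⊤
  node 5: ⊤
  node 6: ⊤

yes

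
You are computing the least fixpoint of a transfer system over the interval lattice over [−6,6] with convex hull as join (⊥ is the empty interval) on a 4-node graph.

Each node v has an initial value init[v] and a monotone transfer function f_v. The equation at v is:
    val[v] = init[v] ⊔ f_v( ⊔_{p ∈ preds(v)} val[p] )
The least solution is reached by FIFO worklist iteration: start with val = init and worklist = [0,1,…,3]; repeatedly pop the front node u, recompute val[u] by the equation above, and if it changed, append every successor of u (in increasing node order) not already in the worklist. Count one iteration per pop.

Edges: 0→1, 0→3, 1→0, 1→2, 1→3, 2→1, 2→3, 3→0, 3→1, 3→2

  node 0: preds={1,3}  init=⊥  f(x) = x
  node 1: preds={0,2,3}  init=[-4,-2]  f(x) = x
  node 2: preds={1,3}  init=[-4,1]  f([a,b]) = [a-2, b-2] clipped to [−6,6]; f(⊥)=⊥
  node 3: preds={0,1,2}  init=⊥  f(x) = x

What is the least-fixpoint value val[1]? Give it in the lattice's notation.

Iteration log — 9 steps:
  step 1. node 0  ⊔preds=[-4,-2]  new=[-4,-2]  old=⊥  +wl: 
  step 2. node 1  ⊔preds=[-4,1]  new=[-4,1]  old=[-4,-2]  +wl: 0
  step 3. node 2  ⊔preds=[-4,1]  new=[-6,1]  old=[-4,1]  +wl: 1
  step 4. node 3  ⊔preds=[-6,1]  new=[-6,1]  old=⊥  +wl: 2
  step 5. node 0  ⊔preds=[-6,1]  new=[-6,1]  old=[-4,-2]  +wl: 3
  step 6. node 1  ⊔preds=[-6,1]  new=[-6,1]  old=[-4,1]  +wl: 0
  step 7. node 2  ⊔preds=[-6,1]  new=[-6,1]  stable
  step 8. node 3  ⊔preds=[-6,1]  new=[-6,1]  stable
  step 9. node 0  ⊔preds=[-6,1]  new=[-6,1]  stable

Least fixpoint reached:
  node 0: [-6,1]
  node 1: [-6,1]
  node 2: [-6,1]
  node 3: [-6,1]

[-6,1]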